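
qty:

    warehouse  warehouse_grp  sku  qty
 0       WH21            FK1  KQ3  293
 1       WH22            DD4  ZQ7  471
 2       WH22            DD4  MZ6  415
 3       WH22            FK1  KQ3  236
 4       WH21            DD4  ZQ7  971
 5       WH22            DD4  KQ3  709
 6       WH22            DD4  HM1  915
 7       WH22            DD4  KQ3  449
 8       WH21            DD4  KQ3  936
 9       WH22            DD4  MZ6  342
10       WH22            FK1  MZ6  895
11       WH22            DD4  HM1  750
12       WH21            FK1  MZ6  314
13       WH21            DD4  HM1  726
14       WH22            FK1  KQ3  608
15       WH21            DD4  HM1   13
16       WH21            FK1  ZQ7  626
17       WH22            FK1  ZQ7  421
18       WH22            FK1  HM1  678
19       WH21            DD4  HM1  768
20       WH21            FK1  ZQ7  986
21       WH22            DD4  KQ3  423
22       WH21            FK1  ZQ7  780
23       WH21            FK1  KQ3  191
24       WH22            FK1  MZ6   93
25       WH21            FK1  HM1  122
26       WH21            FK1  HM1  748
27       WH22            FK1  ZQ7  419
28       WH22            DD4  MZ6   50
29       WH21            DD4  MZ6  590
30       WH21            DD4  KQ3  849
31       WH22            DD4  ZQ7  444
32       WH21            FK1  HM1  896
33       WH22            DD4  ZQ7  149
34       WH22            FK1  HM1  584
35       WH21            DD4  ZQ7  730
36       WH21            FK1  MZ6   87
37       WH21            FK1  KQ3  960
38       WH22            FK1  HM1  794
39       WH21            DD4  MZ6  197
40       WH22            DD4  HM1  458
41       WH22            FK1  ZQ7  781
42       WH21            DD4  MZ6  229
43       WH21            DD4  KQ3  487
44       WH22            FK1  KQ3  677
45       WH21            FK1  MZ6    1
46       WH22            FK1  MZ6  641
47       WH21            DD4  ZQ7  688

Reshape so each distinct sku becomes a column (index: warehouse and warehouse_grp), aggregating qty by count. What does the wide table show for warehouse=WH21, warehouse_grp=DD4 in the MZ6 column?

3

Rows with warehouse=WH21, warehouse_grp=DD4 and sku=MZ6: qty values are 590, 197, 229.
3 rows match — count = 3.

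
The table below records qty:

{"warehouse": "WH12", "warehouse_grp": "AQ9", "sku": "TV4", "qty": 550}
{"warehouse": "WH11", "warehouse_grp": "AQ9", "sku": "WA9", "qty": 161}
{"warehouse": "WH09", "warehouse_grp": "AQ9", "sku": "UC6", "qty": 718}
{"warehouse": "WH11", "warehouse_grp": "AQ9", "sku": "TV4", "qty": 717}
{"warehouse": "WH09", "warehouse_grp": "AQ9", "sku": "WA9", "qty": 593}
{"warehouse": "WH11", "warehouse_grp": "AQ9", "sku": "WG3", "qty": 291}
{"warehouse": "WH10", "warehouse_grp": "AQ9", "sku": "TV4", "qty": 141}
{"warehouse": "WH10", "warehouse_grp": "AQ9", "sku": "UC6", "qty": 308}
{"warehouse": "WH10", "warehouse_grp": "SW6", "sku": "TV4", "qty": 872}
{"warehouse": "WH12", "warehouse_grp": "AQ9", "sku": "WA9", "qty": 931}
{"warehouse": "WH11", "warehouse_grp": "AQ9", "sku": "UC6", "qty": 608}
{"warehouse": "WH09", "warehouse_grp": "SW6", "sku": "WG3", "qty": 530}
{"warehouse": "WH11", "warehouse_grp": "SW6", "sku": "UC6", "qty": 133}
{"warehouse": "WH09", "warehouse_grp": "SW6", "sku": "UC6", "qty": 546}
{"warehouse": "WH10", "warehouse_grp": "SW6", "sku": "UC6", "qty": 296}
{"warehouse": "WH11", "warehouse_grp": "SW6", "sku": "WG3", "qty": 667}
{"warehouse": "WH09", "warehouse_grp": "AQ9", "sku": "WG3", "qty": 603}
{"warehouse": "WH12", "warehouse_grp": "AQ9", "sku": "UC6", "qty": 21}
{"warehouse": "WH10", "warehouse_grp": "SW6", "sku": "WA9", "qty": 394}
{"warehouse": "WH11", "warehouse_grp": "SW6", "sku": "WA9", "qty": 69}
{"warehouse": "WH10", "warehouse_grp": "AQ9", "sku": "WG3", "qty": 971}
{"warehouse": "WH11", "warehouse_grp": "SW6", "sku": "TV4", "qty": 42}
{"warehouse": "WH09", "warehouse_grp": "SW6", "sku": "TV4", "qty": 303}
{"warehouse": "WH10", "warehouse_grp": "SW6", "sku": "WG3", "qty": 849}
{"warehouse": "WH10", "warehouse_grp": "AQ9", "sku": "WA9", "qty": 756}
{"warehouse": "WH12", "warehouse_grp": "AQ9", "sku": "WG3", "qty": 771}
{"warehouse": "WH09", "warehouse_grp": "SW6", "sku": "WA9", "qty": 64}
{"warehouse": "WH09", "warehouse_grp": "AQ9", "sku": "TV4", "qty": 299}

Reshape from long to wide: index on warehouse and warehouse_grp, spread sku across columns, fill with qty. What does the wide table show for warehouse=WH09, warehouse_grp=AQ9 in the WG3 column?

603

Wide layout: rows indexed by warehouse and warehouse_grp, columns are the 4 distinct sku values (TV4, WA9, UC6, WG3).
Cell (warehouse=WH09, warehouse_grp=AQ9, sku=WG3) draws from the long row where warehouse=WH09, warehouse_grp=AQ9 and sku=WG3, which has qty=603.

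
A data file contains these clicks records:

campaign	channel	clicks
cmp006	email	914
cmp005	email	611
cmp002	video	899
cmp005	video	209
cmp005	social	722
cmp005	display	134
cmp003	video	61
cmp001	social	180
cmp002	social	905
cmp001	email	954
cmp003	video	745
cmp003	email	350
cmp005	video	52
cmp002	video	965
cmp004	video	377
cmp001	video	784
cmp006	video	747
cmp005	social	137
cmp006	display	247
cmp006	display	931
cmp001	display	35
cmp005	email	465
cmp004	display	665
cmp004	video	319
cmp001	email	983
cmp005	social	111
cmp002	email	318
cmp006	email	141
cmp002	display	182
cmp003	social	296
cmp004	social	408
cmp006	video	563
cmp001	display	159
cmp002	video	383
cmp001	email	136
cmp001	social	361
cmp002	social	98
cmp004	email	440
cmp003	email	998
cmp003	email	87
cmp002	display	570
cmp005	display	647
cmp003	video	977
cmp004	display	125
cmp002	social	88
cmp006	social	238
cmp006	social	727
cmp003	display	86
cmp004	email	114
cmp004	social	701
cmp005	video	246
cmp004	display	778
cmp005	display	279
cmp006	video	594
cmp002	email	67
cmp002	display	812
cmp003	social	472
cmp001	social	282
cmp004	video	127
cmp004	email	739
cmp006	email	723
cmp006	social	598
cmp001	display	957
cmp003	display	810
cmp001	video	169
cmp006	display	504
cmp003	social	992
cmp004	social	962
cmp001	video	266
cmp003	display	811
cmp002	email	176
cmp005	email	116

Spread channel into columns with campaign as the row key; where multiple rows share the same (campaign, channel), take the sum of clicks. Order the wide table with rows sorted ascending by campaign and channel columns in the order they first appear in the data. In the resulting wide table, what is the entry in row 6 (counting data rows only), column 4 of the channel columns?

With rows sorted ascending by campaign, row 6 is campaign=cmp006. channel columns in first-appearance order: email, video, social, display; column 4 is display.
Long rows with campaign=cmp006, channel=display: 247 + 931 + 504 = 1682.

1682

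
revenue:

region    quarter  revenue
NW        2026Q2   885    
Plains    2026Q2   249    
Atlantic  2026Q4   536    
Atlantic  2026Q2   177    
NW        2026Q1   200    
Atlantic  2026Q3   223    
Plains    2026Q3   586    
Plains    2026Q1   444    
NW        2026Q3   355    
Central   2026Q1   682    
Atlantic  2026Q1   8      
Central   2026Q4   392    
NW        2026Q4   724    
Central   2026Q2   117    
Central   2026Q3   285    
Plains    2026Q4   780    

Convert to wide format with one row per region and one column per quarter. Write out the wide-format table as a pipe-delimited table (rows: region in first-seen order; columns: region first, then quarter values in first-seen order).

Columns: region plus the 4 distinct quarter values (2026Q2, 2026Q4, 2026Q1, 2026Q3).
For example, row NW column 2026Q2 takes revenue=885 from the long row (NW, 2026Q2).

| region | 2026Q2 | 2026Q4 | 2026Q1 | 2026Q3 |
| NW | 885 | 724 | 200 | 355 |
| Plains | 249 | 780 | 444 | 586 |
| Atlantic | 177 | 536 | 8 | 223 |
| Central | 117 | 392 | 682 | 285 |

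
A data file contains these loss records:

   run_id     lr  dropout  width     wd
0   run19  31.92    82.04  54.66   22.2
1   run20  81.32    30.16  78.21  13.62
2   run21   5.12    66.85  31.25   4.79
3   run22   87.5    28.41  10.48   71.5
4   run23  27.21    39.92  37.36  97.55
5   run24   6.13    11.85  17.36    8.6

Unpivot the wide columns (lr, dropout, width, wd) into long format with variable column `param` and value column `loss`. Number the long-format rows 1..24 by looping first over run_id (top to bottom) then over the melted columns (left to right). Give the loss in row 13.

87.5

24 rows total (6 × 4). Row 13: index ⌊(13-1)/4⌋ = 3 into run_id → run22; (13-1) mod 4 = 0 into the melted columns → lr.
So row 13 is (run22, lr, 87.5); loss = 87.5.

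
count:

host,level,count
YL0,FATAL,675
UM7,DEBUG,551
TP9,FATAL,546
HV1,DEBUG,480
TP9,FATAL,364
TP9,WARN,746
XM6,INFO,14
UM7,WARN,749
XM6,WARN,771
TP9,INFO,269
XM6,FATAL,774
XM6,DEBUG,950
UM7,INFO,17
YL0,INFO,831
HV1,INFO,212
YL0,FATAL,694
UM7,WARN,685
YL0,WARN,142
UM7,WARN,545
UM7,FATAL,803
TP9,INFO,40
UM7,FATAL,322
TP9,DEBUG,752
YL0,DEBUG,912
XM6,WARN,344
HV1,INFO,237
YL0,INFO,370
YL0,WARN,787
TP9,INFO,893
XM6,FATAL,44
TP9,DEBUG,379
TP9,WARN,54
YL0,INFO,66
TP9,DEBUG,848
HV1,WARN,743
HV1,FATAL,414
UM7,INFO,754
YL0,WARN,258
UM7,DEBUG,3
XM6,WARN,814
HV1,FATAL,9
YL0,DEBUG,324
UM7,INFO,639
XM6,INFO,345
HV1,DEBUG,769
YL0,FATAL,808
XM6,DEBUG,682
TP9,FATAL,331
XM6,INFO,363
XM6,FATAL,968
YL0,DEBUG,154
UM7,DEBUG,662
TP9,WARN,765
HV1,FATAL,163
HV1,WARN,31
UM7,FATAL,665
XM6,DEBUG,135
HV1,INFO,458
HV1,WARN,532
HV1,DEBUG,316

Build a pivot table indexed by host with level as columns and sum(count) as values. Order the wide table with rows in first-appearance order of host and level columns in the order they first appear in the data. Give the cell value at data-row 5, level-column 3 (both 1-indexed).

1929

With rows in first-appearance order of host, row 5 is host=XM6. level columns in first-appearance order: FATAL, DEBUG, WARN, INFO; column 3 is WARN.
Long rows with host=XM6, level=WARN: 771 + 344 + 814 = 1929.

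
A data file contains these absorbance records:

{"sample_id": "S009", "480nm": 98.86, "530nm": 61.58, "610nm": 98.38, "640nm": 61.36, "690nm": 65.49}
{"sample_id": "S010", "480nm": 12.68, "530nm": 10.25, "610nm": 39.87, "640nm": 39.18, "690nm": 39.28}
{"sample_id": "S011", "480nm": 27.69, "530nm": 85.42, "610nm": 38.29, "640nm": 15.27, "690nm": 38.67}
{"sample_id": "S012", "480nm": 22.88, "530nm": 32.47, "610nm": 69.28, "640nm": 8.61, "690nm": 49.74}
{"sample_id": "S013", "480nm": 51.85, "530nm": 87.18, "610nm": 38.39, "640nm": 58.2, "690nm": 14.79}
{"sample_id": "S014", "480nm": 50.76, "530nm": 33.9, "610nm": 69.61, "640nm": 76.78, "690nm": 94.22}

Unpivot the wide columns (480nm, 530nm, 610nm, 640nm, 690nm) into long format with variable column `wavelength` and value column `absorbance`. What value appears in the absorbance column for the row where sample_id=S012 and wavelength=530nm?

32.47

Unpivoting turns each (sample_id, wide-column) pair into one long row.
The wide cell at row S012, column 530nm holds 32.47, so the long row (S012, 530nm) has absorbance=32.47.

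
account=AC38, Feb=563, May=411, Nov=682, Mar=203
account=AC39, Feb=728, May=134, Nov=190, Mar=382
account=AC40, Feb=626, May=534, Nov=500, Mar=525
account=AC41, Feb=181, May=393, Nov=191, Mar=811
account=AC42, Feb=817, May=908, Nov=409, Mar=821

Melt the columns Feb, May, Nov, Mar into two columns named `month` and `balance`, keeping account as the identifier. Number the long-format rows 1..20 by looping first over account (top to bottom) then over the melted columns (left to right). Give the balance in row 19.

20 rows total (5 × 4). Row 19: index ⌊(19-1)/4⌋ = 4 into account → AC42; (19-1) mod 4 = 2 into the melted columns → Nov.
So row 19 is (AC42, Nov, 409); balance = 409.

409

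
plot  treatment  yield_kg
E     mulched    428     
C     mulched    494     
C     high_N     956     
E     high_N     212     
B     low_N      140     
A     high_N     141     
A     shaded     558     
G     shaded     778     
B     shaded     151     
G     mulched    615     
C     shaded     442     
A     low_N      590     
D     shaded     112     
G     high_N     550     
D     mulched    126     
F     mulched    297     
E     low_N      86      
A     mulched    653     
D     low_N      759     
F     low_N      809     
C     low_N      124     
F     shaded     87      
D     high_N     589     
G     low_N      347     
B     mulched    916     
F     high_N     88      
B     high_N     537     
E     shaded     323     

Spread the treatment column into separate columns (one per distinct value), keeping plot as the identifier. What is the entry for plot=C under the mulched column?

494

Wide layout: rows indexed by plot, columns are the 4 distinct treatment values (mulched, high_N, low_N, shaded).
Cell (plot=C, treatment=mulched) draws from the long row where plot=C and treatment=mulched, which has yield_kg=494.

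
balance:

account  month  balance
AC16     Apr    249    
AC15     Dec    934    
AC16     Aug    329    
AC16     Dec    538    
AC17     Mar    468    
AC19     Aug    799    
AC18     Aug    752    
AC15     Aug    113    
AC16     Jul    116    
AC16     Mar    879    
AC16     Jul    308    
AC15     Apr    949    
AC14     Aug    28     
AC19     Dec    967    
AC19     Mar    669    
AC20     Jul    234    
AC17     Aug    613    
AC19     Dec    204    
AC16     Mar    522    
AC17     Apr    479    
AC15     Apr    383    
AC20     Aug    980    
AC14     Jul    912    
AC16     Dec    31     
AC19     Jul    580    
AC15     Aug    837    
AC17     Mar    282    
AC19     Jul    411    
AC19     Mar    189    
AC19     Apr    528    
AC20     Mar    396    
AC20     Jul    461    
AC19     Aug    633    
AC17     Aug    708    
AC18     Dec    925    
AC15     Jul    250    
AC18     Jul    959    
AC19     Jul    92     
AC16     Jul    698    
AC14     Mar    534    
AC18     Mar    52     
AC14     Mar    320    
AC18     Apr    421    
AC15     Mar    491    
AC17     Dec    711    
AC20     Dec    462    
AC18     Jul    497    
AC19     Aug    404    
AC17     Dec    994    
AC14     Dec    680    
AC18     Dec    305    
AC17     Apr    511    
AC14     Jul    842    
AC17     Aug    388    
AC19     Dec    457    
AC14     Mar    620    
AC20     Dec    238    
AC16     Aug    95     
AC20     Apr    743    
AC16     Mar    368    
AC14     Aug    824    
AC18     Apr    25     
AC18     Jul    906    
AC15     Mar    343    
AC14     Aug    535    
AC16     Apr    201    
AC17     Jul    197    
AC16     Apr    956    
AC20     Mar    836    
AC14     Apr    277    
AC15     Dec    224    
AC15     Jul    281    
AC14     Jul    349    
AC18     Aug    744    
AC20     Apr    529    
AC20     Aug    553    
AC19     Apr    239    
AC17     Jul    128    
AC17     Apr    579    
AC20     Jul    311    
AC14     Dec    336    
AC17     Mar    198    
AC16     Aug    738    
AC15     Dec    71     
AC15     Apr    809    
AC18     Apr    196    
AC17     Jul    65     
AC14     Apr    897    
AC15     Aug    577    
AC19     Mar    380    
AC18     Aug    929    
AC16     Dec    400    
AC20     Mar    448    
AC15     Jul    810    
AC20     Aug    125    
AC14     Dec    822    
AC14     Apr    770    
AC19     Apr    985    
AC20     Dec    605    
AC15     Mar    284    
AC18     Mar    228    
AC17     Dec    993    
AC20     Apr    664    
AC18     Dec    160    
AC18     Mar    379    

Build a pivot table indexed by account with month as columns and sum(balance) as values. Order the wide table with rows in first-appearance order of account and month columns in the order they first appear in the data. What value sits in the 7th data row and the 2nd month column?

With rows in first-appearance order of account, row 7 is account=AC20. month columns in first-appearance order: Apr, Dec, Aug, Mar, Jul; column 2 is Dec.
Long rows with account=AC20, month=Dec: 462 + 238 + 605 = 1305.

1305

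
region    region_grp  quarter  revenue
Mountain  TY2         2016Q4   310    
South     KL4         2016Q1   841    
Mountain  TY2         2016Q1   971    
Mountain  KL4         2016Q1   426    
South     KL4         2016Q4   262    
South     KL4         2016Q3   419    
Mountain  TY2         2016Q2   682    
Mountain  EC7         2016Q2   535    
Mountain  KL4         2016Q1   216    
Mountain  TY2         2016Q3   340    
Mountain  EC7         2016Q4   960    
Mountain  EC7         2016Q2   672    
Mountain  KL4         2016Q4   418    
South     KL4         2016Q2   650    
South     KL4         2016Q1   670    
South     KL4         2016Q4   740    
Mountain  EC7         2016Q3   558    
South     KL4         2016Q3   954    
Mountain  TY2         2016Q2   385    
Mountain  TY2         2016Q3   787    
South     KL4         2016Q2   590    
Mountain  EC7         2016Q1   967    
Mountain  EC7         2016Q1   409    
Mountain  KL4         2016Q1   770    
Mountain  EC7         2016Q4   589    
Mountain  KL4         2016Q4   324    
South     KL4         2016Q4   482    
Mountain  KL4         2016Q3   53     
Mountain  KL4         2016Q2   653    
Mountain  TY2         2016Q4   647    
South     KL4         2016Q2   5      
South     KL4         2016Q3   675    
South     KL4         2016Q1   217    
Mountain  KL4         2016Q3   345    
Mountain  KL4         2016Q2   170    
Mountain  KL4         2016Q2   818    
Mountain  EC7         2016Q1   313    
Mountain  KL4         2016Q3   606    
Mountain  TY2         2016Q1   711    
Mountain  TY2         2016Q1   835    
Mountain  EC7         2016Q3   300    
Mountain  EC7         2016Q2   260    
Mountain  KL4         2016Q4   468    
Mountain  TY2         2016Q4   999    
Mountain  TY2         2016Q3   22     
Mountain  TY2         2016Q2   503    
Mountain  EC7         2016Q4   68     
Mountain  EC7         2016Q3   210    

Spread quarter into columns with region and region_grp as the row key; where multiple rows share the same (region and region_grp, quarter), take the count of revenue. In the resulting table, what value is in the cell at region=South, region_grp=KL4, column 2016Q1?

3

Rows with region=South, region_grp=KL4 and quarter=2016Q1: revenue values are 841, 670, 217.
3 rows match — count = 3.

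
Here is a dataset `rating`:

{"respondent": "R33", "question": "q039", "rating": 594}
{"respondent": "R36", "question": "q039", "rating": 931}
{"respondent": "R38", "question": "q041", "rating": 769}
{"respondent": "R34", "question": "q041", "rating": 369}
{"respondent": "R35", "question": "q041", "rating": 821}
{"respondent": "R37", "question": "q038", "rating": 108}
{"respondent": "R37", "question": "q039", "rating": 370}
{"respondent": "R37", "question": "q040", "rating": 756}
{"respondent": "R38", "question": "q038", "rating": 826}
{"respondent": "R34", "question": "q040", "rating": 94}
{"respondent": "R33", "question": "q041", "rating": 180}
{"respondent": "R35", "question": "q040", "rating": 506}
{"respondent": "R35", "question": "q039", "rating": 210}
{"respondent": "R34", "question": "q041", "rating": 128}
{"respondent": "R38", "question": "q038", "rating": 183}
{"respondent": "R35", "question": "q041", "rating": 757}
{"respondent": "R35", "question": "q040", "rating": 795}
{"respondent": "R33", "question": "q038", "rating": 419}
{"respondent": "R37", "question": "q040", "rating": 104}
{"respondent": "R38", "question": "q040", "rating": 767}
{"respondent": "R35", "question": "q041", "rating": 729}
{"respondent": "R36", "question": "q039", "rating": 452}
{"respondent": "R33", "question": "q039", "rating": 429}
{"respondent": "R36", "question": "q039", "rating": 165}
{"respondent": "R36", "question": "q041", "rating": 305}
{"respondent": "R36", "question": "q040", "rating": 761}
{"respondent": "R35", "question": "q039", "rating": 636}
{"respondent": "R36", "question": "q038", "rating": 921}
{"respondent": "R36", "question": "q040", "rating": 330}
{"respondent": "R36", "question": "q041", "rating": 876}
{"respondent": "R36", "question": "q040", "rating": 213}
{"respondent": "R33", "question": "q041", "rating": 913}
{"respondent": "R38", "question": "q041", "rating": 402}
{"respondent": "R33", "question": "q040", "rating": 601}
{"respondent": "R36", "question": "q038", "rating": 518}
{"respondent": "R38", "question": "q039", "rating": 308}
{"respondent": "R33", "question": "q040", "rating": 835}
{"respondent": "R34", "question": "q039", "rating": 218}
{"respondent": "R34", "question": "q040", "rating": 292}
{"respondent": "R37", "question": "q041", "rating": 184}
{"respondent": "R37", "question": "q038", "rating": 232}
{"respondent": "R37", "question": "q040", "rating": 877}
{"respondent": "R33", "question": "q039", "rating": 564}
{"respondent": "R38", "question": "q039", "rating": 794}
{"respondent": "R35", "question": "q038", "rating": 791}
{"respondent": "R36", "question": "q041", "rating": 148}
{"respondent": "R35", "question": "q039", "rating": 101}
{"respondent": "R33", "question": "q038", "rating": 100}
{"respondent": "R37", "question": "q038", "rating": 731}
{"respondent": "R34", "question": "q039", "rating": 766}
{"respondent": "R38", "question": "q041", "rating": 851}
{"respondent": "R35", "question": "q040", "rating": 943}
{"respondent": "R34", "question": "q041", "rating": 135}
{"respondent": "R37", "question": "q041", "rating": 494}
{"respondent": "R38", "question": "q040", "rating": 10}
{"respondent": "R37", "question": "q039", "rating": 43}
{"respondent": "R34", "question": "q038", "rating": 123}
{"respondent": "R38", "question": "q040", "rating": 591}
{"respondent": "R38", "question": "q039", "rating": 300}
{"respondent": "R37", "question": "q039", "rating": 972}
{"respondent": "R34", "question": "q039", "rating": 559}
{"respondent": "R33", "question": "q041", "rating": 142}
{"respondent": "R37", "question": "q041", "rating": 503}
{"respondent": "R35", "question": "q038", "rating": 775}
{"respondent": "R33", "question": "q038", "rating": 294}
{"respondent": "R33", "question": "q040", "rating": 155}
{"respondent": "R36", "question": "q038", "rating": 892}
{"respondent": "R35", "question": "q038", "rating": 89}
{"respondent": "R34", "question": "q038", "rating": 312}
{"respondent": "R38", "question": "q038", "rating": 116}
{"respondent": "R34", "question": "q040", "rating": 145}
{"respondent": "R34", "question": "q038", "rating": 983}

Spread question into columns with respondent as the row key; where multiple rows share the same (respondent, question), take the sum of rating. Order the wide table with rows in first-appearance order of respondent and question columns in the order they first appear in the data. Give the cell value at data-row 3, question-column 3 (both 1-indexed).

1125

With rows in first-appearance order of respondent, row 3 is respondent=R38. question columns in first-appearance order: q039, q041, q038, q040; column 3 is q038.
Long rows with respondent=R38, question=q038: 826 + 183 + 116 = 1125.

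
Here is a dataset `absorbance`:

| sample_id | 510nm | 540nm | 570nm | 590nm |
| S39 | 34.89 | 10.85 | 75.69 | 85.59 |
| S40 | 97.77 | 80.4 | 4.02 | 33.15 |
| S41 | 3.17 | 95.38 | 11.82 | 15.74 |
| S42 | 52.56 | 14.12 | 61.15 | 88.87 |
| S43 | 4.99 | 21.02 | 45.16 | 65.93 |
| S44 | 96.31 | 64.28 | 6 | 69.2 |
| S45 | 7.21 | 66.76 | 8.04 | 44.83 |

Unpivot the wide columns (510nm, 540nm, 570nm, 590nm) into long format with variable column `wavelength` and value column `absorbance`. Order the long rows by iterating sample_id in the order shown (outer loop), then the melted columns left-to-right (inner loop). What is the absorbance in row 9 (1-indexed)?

3.17

28 rows total (7 × 4). Row 9: index ⌊(9-1)/4⌋ = 2 into sample_id → S41; (9-1) mod 4 = 0 into the melted columns → 510nm.
So row 9 is (S41, 510nm, 3.17); absorbance = 3.17.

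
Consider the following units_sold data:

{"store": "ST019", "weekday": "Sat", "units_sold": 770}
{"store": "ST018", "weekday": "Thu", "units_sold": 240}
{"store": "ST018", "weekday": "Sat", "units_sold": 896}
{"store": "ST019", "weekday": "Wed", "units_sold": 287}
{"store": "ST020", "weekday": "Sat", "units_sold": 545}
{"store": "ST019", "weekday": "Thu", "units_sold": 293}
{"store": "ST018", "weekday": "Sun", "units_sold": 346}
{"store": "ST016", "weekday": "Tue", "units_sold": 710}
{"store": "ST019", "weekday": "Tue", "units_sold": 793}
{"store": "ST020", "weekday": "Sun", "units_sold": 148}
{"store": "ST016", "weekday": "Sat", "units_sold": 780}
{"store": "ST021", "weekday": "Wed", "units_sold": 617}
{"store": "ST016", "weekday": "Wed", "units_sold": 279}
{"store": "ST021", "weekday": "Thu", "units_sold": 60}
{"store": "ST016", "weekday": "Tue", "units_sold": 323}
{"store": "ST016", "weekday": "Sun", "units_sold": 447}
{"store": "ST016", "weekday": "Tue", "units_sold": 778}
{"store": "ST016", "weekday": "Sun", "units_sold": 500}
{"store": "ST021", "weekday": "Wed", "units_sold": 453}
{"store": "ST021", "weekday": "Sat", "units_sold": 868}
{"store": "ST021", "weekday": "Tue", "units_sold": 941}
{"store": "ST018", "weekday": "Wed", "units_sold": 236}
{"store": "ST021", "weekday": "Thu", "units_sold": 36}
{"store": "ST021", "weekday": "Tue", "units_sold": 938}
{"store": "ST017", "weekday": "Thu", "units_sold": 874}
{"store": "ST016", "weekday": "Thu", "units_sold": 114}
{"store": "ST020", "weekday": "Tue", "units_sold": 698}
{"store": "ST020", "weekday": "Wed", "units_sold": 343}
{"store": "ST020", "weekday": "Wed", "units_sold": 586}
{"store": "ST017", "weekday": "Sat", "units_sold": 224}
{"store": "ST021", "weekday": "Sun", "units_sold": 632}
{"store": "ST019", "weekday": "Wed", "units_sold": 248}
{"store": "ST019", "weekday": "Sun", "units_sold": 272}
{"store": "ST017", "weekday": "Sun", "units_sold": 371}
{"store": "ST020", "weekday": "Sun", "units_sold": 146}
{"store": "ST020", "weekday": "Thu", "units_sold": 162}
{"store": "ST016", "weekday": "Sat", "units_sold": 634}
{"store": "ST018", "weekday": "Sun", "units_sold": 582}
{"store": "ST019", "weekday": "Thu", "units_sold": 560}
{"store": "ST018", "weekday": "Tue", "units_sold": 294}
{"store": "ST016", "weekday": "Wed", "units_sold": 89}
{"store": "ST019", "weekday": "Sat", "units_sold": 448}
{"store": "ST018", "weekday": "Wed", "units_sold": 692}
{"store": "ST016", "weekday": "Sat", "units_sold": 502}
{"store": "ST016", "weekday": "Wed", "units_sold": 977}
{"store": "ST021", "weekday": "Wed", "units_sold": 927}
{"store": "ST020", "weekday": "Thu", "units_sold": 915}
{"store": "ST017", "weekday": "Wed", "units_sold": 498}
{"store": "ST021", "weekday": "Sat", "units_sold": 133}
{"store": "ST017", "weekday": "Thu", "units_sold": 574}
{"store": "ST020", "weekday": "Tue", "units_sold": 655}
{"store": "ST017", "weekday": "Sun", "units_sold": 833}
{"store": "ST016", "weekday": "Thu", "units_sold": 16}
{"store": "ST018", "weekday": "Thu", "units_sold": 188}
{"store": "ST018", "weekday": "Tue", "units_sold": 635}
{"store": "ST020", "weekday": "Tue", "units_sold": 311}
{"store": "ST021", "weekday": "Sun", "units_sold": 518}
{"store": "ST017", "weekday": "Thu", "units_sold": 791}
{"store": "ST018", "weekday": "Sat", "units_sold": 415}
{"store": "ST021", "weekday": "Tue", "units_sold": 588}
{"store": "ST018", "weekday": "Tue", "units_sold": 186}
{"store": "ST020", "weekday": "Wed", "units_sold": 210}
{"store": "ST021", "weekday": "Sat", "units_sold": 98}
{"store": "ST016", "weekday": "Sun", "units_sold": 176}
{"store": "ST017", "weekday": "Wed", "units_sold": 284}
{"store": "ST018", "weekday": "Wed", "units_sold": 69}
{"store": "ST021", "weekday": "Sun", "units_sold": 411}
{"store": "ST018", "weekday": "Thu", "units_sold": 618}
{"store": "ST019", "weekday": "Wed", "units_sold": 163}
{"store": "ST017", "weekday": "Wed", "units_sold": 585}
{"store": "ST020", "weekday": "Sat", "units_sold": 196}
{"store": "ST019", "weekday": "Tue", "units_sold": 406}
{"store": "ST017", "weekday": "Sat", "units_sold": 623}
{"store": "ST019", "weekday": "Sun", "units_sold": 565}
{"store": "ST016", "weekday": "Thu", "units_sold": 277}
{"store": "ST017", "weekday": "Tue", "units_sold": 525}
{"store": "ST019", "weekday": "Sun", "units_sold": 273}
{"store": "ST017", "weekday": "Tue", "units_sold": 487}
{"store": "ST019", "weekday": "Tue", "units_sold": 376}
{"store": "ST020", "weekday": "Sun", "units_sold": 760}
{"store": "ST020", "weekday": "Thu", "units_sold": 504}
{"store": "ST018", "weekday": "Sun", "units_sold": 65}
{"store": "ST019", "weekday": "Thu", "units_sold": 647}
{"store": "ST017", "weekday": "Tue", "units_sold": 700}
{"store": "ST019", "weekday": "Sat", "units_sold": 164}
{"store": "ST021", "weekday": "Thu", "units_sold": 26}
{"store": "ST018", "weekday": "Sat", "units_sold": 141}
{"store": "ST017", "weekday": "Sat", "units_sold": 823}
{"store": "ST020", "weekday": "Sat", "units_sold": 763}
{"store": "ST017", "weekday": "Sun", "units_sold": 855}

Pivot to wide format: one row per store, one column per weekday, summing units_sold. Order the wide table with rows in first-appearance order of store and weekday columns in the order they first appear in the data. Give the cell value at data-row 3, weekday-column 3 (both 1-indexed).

1139

With rows in first-appearance order of store, row 3 is store=ST020. weekday columns in first-appearance order: Sat, Thu, Wed, Sun, Tue; column 3 is Wed.
Long rows with store=ST020, weekday=Wed: 343 + 586 + 210 = 1139.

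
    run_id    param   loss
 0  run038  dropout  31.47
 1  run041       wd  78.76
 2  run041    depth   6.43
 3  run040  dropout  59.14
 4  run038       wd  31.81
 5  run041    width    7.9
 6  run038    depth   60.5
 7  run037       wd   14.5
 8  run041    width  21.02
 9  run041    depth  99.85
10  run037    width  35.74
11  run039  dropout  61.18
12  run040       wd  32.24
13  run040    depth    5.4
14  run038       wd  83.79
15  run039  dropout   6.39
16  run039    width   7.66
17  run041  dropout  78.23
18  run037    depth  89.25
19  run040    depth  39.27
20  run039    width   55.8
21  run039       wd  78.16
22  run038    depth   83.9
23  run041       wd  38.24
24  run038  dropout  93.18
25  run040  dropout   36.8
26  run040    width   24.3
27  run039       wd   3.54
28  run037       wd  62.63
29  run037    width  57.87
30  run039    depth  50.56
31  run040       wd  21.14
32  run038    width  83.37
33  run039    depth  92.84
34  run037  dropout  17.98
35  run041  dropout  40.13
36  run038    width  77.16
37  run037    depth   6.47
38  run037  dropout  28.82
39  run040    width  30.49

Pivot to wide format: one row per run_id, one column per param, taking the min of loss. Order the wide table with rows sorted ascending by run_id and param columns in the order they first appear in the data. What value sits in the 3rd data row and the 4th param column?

With rows sorted ascending by run_id, row 3 is run_id=run039. param columns in first-appearance order: dropout, wd, depth, width; column 4 is width.
Long rows with run_id=run039, param=width: min(7.66, 55.8) = 7.66.

7.66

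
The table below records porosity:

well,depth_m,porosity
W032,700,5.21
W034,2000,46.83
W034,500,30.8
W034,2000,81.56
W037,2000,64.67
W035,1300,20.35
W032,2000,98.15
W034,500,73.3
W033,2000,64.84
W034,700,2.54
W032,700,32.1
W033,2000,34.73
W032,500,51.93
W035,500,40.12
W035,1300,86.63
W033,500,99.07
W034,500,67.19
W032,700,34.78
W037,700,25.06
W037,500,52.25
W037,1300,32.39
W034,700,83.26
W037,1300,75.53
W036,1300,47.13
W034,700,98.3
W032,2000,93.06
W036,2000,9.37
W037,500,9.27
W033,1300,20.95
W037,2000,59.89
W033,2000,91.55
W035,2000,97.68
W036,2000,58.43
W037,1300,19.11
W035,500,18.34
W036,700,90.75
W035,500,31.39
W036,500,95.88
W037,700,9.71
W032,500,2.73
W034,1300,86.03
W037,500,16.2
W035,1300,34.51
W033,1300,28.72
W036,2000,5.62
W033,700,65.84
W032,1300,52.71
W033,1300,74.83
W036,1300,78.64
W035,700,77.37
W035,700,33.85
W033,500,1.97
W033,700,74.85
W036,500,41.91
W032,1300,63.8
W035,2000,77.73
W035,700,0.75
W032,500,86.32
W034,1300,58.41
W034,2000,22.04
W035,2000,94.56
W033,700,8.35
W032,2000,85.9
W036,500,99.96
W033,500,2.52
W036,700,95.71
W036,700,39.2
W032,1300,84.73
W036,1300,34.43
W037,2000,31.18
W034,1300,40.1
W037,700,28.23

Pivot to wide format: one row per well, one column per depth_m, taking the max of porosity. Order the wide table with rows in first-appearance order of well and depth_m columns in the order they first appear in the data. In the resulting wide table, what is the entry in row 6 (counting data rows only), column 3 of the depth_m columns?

With rows in first-appearance order of well, row 6 is well=W036. depth_m columns in first-appearance order: 700, 2000, 500, 1300; column 3 is 500.
Long rows with well=W036, depth_m=500: max(95.88, 41.91, 99.96) = 99.96.

99.96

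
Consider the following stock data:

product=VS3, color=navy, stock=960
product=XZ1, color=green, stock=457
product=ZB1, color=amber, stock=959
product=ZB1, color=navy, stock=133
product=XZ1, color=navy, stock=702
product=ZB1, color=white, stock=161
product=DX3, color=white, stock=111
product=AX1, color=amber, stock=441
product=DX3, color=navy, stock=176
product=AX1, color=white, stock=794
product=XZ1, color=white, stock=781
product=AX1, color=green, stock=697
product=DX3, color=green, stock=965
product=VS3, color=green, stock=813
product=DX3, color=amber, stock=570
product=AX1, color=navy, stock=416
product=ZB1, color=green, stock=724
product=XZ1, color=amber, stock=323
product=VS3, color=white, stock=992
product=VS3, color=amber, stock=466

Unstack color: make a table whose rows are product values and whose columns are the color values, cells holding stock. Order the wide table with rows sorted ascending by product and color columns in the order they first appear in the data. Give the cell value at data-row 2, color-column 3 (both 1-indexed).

570

With rows sorted ascending by product, row 2 is product=DX3. color columns in first-appearance order: navy, green, amber, white; column 3 is amber.
Long rows with product=DX3, color=amber: stock = 570.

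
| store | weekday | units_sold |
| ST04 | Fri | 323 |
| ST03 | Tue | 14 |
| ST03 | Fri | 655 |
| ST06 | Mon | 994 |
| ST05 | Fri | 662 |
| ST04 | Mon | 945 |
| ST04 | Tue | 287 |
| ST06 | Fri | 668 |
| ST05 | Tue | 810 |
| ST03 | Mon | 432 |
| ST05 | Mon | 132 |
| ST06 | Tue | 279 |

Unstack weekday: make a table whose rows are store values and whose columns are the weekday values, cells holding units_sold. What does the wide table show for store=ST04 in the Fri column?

323

Wide layout: rows indexed by store, columns are the 3 distinct weekday values (Fri, Tue, Mon).
Cell (store=ST04, weekday=Fri) draws from the long row where store=ST04 and weekday=Fri, which has units_sold=323.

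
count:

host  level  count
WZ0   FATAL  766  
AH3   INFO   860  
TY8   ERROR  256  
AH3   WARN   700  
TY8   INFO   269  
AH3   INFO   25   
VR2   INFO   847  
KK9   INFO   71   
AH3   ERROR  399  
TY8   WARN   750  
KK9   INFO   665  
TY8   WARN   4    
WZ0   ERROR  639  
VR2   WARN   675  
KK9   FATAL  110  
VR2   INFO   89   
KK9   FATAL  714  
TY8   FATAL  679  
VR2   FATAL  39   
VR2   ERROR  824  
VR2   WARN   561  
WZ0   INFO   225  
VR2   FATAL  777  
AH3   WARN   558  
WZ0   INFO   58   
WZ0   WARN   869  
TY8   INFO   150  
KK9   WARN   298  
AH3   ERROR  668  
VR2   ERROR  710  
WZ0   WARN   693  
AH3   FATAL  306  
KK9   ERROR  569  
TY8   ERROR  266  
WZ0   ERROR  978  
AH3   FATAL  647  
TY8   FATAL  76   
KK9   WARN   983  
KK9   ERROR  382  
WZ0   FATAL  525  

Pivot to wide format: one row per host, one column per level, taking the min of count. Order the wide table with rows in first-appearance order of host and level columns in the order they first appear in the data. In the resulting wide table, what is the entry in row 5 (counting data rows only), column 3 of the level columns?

With rows in first-appearance order of host, row 5 is host=KK9. level columns in first-appearance order: FATAL, INFO, ERROR, WARN; column 3 is ERROR.
Long rows with host=KK9, level=ERROR: min(569, 382) = 382.

382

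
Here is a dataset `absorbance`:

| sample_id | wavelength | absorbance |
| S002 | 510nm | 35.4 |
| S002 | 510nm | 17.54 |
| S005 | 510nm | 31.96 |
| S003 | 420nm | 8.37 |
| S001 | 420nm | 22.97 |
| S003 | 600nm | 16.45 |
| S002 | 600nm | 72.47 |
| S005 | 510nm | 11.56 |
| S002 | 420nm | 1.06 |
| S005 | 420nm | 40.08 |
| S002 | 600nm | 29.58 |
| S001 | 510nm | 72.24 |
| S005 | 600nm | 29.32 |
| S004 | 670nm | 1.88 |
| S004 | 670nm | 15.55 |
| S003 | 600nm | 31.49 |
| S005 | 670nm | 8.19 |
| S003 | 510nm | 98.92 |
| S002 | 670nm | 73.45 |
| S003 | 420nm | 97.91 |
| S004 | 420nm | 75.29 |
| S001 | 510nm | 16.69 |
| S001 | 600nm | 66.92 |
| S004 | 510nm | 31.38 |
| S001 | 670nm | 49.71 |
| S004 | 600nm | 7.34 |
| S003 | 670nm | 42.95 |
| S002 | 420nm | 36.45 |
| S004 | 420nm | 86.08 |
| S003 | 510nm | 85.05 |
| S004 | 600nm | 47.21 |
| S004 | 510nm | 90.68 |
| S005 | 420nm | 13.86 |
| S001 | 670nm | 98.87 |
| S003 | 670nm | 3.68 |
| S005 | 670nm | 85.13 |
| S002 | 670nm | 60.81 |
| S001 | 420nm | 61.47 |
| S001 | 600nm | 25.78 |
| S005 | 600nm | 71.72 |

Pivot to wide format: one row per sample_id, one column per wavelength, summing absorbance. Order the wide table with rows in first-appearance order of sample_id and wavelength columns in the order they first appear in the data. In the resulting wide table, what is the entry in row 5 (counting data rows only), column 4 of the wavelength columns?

With rows in first-appearance order of sample_id, row 5 is sample_id=S004. wavelength columns in first-appearance order: 510nm, 420nm, 600nm, 670nm; column 4 is 670nm.
Long rows with sample_id=S004, wavelength=670nm: 1.88 + 15.55 = 17.43.

17.43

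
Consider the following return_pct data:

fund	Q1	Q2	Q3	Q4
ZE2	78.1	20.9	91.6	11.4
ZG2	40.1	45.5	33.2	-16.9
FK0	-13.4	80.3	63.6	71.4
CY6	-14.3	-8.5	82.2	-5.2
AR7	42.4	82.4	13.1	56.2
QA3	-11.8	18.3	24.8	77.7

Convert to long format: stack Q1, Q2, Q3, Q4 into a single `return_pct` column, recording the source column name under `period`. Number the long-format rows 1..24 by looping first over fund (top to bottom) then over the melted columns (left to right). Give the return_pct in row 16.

24 rows total (6 × 4). Row 16: index ⌊(16-1)/4⌋ = 3 into fund → CY6; (16-1) mod 4 = 3 into the melted columns → Q4.
So row 16 is (CY6, Q4, -5.2); return_pct = -5.2.

-5.2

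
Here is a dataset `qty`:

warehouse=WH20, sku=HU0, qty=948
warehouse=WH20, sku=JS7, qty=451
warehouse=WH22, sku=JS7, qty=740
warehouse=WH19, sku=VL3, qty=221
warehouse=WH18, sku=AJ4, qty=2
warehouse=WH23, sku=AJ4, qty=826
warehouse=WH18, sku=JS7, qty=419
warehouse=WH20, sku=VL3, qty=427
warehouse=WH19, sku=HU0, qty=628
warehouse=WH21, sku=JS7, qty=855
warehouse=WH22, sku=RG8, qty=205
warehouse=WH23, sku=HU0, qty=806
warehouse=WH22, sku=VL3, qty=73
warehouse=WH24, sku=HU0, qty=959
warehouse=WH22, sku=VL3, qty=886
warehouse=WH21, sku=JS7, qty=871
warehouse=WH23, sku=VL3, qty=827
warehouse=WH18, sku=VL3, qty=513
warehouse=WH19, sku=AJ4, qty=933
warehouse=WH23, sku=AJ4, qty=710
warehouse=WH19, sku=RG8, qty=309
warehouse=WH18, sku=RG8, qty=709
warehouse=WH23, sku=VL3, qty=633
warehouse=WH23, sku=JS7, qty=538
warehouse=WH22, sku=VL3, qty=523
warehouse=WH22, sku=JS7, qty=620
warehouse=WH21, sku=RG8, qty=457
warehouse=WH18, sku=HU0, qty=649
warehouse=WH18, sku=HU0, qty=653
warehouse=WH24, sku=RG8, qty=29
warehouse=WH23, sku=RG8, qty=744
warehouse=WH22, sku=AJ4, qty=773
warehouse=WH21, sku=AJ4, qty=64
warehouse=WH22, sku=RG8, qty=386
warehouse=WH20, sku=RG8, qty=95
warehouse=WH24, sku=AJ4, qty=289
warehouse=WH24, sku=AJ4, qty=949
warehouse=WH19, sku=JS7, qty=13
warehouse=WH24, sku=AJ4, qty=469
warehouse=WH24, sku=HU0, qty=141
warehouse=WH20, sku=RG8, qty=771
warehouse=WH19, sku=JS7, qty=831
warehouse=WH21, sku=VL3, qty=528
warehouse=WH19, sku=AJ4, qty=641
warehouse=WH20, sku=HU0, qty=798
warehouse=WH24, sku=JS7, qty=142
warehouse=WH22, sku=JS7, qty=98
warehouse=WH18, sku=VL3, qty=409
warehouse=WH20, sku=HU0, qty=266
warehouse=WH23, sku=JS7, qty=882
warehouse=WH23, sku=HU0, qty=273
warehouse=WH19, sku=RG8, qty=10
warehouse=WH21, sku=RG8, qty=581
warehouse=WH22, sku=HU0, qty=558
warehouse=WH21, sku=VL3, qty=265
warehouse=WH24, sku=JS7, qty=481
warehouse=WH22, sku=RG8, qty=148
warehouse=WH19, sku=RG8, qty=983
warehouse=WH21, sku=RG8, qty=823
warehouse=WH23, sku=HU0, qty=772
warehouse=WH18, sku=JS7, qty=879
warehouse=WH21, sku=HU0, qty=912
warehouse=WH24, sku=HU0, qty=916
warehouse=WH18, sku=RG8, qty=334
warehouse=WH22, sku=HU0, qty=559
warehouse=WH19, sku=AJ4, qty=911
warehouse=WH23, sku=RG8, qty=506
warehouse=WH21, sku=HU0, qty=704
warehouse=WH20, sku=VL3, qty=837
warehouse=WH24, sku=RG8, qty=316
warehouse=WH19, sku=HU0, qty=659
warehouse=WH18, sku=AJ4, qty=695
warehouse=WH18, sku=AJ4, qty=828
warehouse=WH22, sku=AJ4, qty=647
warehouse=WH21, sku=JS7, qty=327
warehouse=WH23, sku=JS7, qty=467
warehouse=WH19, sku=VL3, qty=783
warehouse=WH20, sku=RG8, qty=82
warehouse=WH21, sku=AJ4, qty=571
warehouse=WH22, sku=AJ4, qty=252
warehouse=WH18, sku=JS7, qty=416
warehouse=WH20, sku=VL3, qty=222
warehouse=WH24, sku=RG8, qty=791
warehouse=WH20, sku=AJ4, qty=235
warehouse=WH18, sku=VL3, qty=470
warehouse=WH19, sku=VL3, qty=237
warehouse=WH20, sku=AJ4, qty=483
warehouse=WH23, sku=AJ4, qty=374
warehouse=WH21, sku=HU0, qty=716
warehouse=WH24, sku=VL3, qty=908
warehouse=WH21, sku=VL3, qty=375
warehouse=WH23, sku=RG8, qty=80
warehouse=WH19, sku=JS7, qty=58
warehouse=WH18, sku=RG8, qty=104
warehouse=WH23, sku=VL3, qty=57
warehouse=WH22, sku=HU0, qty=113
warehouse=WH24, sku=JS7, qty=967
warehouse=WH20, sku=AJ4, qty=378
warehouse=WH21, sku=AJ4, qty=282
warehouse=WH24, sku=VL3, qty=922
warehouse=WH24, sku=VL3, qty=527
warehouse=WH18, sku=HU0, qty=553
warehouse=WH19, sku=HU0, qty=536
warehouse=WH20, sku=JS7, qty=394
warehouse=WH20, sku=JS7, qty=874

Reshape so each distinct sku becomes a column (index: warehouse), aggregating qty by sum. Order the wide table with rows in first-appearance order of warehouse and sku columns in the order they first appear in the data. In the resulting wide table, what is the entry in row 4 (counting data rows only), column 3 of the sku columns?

With rows in first-appearance order of warehouse, row 4 is warehouse=WH18. sku columns in first-appearance order: HU0, JS7, VL3, AJ4, RG8; column 3 is VL3.
Long rows with warehouse=WH18, sku=VL3: 513 + 409 + 470 = 1392.

1392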